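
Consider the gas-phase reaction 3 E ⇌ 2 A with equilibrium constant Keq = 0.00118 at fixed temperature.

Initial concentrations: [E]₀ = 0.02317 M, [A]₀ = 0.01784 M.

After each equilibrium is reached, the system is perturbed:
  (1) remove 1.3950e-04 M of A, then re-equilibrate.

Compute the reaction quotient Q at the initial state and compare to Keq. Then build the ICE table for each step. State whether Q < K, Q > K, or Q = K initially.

Q₀ = 25.59 vs Keq = 0.00118 ⇒ Q>K, reverse
Step 1:
                    E           A
  Initial     0.02317     0.01784
  Change      0.02619    -0.01746
  Equil       0.04936  3.7676e-04
  solve Keq expr → x = -0.008732; check Q = 0.00118
Then remove 1.3950e-04 M of A.
Step 2:
                    E           A
  Initial     0.04936  2.3726e-04
  Change  -2.0572e-04  1.3715e-04
  Equil       0.04916  3.7441e-04
  solve Keq expr → x = 6.8574e-05; check Q = 0.00118

Q₀ = 25.59; Q > K (proceeds reverse)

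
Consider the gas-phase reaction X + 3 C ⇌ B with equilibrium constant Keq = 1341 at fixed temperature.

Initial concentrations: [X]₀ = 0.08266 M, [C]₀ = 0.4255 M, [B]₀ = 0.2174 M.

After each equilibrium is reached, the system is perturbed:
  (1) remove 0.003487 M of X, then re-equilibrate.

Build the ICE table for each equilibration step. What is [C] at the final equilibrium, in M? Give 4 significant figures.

Q₀ = 34.14 vs Keq = 1341 ⇒ Q<K, forward
Step 1:
                   X          C          B
  I          0.08266     0.4255     0.2174
  C         -0.06527    -0.1958    0.06527
  E          0.01739     0.2297     0.2827
  solve Keq expr → x = 0.06527; check Q = 1341
Then remove 0.003487 M of X.
Step 2:
                   X          C          B
  I          0.01391     0.2297     0.2827
  C         0.002047   0.006141  -0.002047
  E          0.01595     0.2358     0.2806
  solve Keq expr → x = -0.002047; check Q = 1341

[C]_eq = 0.2358 M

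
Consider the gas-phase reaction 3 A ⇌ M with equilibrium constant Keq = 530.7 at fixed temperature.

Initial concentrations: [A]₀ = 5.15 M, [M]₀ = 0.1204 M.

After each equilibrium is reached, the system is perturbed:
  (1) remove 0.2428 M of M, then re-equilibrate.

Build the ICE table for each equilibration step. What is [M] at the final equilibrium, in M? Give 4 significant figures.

[M]_eq = 1.547 M

Q₀ = 8.8146e-04 vs Keq = 530.7 ⇒ Q<K, forward
Step 1:
                   A          M
  Initial       5.15     0.1204
  Change          -5      1.667
  Equil       0.1499      1.787
  solve Keq expr → x = 1.667; check Q = 530.7
Then remove 0.2428 M of M.
Step 2:
                   A          M
  Initial     0.1499      1.544
  Change   -0.007049    0.00235
  Equil       0.1428      1.547
  solve Keq expr → x = 0.00235; check Q = 530.7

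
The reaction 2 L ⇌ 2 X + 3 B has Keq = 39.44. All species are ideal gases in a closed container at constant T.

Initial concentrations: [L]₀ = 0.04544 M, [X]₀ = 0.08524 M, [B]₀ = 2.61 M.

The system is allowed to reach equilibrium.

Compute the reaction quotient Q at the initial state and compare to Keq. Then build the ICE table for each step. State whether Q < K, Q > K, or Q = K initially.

Q₀ = 62.57; Q > K (proceeds reverse)

Q₀ = 62.57 vs Keq = 39.44 ⇒ Q>K, reverse
Step 1:
                  L         X         B
  Initial   0.04544   0.08524      2.61
  Change   0.006869 -0.006869   -0.0103
  Equil     0.05231   0.07837       2.6
  solve Keq expr → x = -0.003434; check Q = 39.44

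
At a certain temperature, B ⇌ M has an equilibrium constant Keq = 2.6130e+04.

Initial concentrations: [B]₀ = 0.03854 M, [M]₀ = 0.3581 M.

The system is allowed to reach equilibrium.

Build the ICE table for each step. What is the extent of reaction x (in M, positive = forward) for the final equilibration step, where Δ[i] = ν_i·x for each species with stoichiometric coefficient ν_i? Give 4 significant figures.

x = 0.03852 M

Q₀ = 9.292 vs Keq = 2.6130e+04 ⇒ Q<K, forward
Step 1:
                   B          M
  Initial    0.03854     0.3581
  Change    -0.03852    0.03852
  Equil   1.5179e-05     0.3966
  solve Keq expr → x = 0.03852; check Q = 2.6130e+04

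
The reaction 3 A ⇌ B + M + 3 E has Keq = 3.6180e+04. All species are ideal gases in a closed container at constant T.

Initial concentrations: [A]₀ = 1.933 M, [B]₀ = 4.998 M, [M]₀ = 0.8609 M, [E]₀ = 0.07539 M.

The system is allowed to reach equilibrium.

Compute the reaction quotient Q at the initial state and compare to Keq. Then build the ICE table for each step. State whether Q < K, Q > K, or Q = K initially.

Q₀ = 2.5527e-04; Q < K (proceeds forward)

Q₀ = 2.5527e-04 vs Keq = 3.6180e+04 ⇒ Q<K, forward
Step 1:
                    A           B           M           E
  Initial       1.933       4.998      0.8609     0.07539
  Change       -1.818      0.6058      0.6058       1.818
  Equil        0.1155       5.604       1.467       1.893
  solve Keq expr → x = 0.6058; check Q = 3.6180e+04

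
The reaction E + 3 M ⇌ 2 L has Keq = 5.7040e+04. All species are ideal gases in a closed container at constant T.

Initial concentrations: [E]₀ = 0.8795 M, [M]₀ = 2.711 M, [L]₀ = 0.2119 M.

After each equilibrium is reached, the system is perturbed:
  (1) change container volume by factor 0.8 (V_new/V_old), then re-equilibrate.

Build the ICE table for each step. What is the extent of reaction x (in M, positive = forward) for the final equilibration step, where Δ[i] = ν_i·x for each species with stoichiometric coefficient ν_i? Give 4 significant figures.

x = 0.004805 M

Q₀ = 0.002562 vs Keq = 5.7040e+04 ⇒ Q<K, forward
Step 1:
                    E           M           L
  I            0.8795       2.711      0.2119
  C           -0.8565       -2.57       1.713
  E           0.02297      0.1414       1.925
  solve Keq expr → x = 0.8565; check Q = 5.7040e+04
Then change container volume by factor 0.8 (V_new/V_old).
Step 2:
                    E           M           L
  I           0.02871      0.1768       2.406
  C         -0.004805    -0.01441     0.00961
  E           0.02391      0.1624       2.416
  solve Keq expr → x = 0.004805; check Q = 5.7040e+04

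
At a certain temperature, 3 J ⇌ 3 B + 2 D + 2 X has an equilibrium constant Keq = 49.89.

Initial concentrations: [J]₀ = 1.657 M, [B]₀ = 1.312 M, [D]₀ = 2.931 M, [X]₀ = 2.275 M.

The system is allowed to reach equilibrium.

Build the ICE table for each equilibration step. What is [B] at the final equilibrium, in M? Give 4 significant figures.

[B]_eq = 1.473 M

Q₀ = 22.07 vs Keq = 49.89 ⇒ Q<K, forward
Step 1:
                   J          B          D          X
  init         1.657      1.312      2.931      2.275
  Δ          -0.1605     0.1605      0.107      0.107
  eq           1.496      1.473      3.038      2.382
  solve Keq expr → x = 0.0535; check Q = 49.89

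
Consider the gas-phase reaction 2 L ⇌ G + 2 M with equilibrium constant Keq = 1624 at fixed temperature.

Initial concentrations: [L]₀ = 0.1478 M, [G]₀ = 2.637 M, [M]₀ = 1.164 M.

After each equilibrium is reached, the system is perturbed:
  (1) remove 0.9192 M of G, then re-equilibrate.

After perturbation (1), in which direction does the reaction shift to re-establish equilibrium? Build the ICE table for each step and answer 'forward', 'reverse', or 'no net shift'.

Direction: forward

Q₀ = 163.6 vs Keq = 1624 ⇒ Q<K, forward
Step 1:
                   L          G          M
  init        0.1478      2.637      1.164
  Δ         -0.09654    0.04827    0.09654
  eq         0.05126      2.685      1.261
  solve Keq expr → x = 0.04827; check Q = 1624
Then remove 0.9192 M of G.
Step 2:
                   L          G          M
  init       0.05126      1.766      1.261
  Δ        -0.009326   0.004663   0.009326
  eq         0.04193      1.771       1.27
  solve Keq expr → x = 0.004663; check Q = 1624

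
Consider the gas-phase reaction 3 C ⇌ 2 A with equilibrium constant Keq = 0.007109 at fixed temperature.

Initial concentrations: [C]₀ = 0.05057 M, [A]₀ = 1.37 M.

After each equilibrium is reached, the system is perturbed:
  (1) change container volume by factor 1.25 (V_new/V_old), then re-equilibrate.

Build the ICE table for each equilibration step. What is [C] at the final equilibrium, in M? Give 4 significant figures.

Q₀ = 1.4513e+04 vs Keq = 0.007109 ⇒ Q>K, reverse
Step 1:
                  C         A
  init      0.05057      1.37
  Δ            1.75    -1.166
  eq            1.8    0.2036
  solve Keq expr → x = -0.5832; check Q = 0.007109
Then change container volume by factor 1.25 (V_new/V_old).
Step 2:
                  C         A
  init         1.44    0.1629
  Δ           0.021    -0.014
  eq          1.461    0.1489
  solve Keq expr → x = -0.007; check Q = 0.007109

[C]_eq = 1.461 M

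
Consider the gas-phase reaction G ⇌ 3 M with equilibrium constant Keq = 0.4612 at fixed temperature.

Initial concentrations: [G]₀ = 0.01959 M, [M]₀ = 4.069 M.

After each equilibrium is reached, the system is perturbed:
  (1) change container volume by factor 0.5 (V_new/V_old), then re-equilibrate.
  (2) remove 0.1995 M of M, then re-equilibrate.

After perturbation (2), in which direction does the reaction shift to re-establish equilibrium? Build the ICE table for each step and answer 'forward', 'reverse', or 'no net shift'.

Direction: forward

Q₀ = 3439 vs Keq = 0.4612 ⇒ Q>K, reverse
Step 1:
                    G           M
  I           0.01959       4.069
  C              1.09      -3.269
  E             1.109      0.7998
  solve Keq expr → x = -1.09; check Q = 0.4612
Then change container volume by factor 0.5 (V_new/V_old).
Step 2:
                    G           M
  I             2.219         1.6
  C            0.1881     -0.5642
  E             2.407       1.035
  solve Keq expr → x = -0.1881; check Q = 0.4612
Then remove 0.1995 M of M.
Step 3:
                    G           M
  I             2.407      0.8359
  C          -0.06344      0.1903
  E             2.343       1.026
  solve Keq expr → x = 0.06344; check Q = 0.4612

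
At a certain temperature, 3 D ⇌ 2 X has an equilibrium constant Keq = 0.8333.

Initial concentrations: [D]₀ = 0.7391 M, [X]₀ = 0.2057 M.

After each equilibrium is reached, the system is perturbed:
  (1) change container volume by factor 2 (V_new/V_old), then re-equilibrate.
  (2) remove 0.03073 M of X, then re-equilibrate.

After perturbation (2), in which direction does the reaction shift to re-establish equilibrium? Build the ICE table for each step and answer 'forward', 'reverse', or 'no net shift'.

Direction: forward

Q₀ = 0.1048 vs Keq = 0.8333 ⇒ Q<K, forward
Step 1:
                  D         X
  init       0.7391    0.2057
  Δ         -0.2134    0.1423
  eq         0.5257     0.348
  solve Keq expr → x = 0.07113; check Q = 0.8333
Then change container volume by factor 2 (V_new/V_old).
Step 2:
                  D         X
  init       0.2629     0.174
  Δ         0.03659  -0.02439
  eq         0.2994    0.1496
  solve Keq expr → x = -0.0122; check Q = 0.8333
Then remove 0.03073 M of X.
Step 3:
                  D         X
  init       0.2994    0.1189
  Δ        -0.02192   0.01461
  eq         0.2775    0.1335
  solve Keq expr → x = 0.007306; check Q = 0.8333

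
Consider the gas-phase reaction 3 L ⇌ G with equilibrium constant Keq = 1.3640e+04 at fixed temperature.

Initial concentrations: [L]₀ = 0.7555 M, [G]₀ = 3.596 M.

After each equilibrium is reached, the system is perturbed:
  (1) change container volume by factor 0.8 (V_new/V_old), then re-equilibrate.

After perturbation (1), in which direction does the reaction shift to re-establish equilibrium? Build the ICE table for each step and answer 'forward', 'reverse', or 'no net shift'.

Direction: forward

Q₀ = 8.339 vs Keq = 1.3640e+04 ⇒ Q<K, forward
Step 1:
                   L          G
  init        0.7555      3.596
  Δ            -0.69       0.23
  eq         0.06546      3.826
  solve Keq expr → x = 0.23; check Q = 1.3640e+04
Then change container volume by factor 0.8 (V_new/V_old).
Step 2:
                   L          G
  init       0.08183      4.783
  Δ         -0.01129   0.003764
  eq         0.07053      4.786
  solve Keq expr → x = 0.003764; check Q = 1.3640e+04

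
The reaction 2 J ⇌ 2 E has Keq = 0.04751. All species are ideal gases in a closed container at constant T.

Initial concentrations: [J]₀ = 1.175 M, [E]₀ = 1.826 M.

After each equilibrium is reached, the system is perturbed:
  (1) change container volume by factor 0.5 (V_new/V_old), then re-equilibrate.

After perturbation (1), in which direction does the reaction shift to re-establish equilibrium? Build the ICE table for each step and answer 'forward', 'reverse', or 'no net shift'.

Direction: no net shift

Q₀ = 2.415 vs Keq = 0.04751 ⇒ Q>K, reverse
Step 1:
                  J         E
  Initial     1.175     1.826
  Change      1.289    -1.289
  Equil       2.464    0.5371
  solve Keq expr → x = -0.6445; check Q = 0.04751
Then change container volume by factor 0.5 (V_new/V_old).
Step 2:
                  J         E
  Initial     4.928     1.074
  Change          0         0
  Equil       4.928     1.074
  solve Keq expr → x = 0; check Q = 0.04751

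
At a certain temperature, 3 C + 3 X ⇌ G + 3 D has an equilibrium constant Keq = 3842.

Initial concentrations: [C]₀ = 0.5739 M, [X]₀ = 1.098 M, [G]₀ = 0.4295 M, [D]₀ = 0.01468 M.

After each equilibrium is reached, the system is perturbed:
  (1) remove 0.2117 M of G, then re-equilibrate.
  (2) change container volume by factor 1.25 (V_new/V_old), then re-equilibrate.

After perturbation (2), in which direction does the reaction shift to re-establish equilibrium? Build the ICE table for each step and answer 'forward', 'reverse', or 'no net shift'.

Q₀ = 5.4303e-06 vs Keq = 3842 ⇒ Q<K, forward
Step 1:
                    C           X           G           D
  I            0.5739       1.098      0.4295     0.01468
  C           -0.5234     -0.5234      0.1745      0.5234
  E           0.05053      0.5746       0.604       0.538
  solve Keq expr → x = 0.1745; check Q = 3842
Then remove 0.2117 M of G.
Step 2:
                    C           X           G           D
  I           0.05053      0.5746      0.3923       0.538
  C         -0.005779   -0.005779    0.001926    0.005779
  E           0.04475      0.5689      0.3942      0.5438
  solve Keq expr → x = 0.001926; check Q = 3842
Then change container volume by factor 1.25 (V_new/V_old).
Step 3:
                    C           X           G           D
  I            0.0358      0.4551      0.3153      0.4351
  C          0.004789    0.004789   -0.001596   -0.004789
  E           0.04059      0.4599      0.3137      0.4303
  solve Keq expr → x = -0.001596; check Q = 3842

Direction: reverse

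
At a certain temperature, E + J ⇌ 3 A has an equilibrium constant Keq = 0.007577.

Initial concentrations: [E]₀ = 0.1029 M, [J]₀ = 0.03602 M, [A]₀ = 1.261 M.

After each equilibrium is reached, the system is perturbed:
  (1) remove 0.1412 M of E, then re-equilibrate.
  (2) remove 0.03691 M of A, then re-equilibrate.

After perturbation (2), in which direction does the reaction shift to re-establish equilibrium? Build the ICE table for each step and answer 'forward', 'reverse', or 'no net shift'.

Direction: forward

Q₀ = 541 vs Keq = 0.007577 ⇒ Q>K, reverse
Step 1:
                   E          J          A
  init        0.1029    0.03602      1.261
  Δ           0.3819     0.3819     -1.146
  eq          0.4848     0.4179     0.1154
  solve Keq expr → x = -0.3819; check Q = 0.007577
Then remove 0.1412 M of E.
Step 2:
                   E          J          A
  init        0.3436     0.4179     0.1154
  Δ         0.003931   0.003931   -0.01179
  eq          0.3475     0.4218     0.1036
  solve Keq expr → x = -0.003931; check Q = 0.007577
Then remove 0.03691 M of A.
Step 3:
                   E          J          A
  init        0.3475     0.4218    0.06665
  Δ          -0.0116    -0.0116     0.0348
  eq          0.3359     0.4102     0.1014
  solve Keq expr → x = 0.0116; check Q = 0.007577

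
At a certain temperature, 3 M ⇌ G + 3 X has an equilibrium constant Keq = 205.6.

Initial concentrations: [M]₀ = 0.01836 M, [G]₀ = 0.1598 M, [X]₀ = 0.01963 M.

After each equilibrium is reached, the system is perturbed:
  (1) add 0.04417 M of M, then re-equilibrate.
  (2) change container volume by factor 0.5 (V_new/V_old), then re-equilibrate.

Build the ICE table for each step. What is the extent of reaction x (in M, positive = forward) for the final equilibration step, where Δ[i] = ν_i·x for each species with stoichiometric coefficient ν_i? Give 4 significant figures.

x = -0.001101 M

Q₀ = 0.1953 vs Keq = 205.6 ⇒ Q<K, forward
Step 1:
                  M         G         X
  init      0.01836    0.1598   0.01963
  Δ        -0.01513  0.005044   0.01513
  eq       0.003229    0.1648   0.03476
  solve Keq expr → x = 0.005044; check Q = 205.6
Then add 0.04417 M of M.
Step 2:
                  M         G         X
  init       0.0474    0.1648   0.03476
  Δ        -0.04025   0.01342   0.04025
  eq       0.007152    0.1783   0.07501
  solve Keq expr → x = 0.01342; check Q = 205.6
Then change container volume by factor 0.5 (V_new/V_old).
Step 3:
                  M         G         X
  init       0.0143    0.3565      0.15
  Δ        0.003303 -0.001101 -0.003303
  eq        0.01761    0.3554    0.1467
  solve Keq expr → x = -0.001101; check Q = 205.6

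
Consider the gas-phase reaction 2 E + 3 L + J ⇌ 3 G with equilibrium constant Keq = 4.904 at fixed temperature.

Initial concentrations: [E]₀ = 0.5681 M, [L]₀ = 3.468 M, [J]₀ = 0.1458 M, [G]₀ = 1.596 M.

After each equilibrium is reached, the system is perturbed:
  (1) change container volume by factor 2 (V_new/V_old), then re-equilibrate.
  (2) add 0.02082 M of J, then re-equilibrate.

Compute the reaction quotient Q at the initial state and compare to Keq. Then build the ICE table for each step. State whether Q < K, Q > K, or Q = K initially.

Q₀ = 2.071 vs Keq = 4.904 ⇒ Q<K, forward
Step 1:
                   E          L          J          G
  Initial     0.5681      3.468     0.1458      1.596
  Change    -0.07326    -0.1099   -0.03663     0.1099
  Equil       0.4948      3.358     0.1092      1.706
  solve Keq expr → x = 0.03663; check Q = 4.904
Then change container volume by factor 2 (V_new/V_old).
Step 2:
                   E          L          J          G
  Initial     0.2474      1.679    0.05458     0.8529
  Change     0.09555     0.1433    0.04777    -0.1433
  Equil        0.343      1.822     0.1024     0.7096
  solve Keq expr → x = -0.04777; check Q = 4.904
Then add 0.02082 M of J.
Step 3:
                   E          L          J          G
  Initial      0.343      1.822     0.1232     0.7096
  Change   -0.009841   -0.01476   -0.00492    0.01476
  Equil       0.3331      1.808     0.1183     0.7244
  solve Keq expr → x = 0.00492; check Q = 4.904

Q₀ = 2.071; Q < K (proceeds forward)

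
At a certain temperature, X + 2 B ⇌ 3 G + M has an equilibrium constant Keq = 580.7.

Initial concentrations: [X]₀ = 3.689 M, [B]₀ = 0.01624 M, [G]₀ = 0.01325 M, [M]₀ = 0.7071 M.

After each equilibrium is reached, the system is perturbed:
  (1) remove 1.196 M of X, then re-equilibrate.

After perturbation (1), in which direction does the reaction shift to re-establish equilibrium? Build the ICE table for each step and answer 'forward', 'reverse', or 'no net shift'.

Direction: reverse

Q₀ = 0.001691 vs Keq = 580.7 ⇒ Q<K, forward
Step 1:
                  X         B         G         M
  init        3.689   0.01624   0.01325    0.7071
  Δ       -0.008054  -0.01611   0.02416  0.008054
  eq          3.681 1.3236e-04   0.03741    0.7152
  solve Keq expr → x = 0.008054; check Q = 580.7
Then remove 1.196 M of X.
Step 2:
                  X         B         G         M
  init        2.485 1.3236e-04   0.03741    0.7152
  Δ       1.4228e-05 2.8455e-05 -4.2683e-05 -1.4228e-05
  eq          2.485 1.6081e-04   0.03737    0.7151
  solve Keq expr → x = -1.4228e-05; check Q = 580.7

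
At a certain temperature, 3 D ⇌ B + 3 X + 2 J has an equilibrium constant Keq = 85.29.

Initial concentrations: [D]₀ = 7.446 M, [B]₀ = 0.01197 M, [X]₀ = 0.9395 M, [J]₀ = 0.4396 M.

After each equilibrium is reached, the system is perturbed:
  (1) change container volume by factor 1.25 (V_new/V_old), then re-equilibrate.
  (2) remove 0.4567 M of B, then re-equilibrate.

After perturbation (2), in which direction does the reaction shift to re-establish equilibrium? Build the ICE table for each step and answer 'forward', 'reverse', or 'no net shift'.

Q₀ = 4.6466e-06 vs Keq = 85.29 ⇒ Q<K, forward
Step 1:
                   D          B          X          J
  init         7.446    0.01197     0.9395     0.4396
  Δ           -4.372      1.457      4.372      2.915
  eq           3.074      1.469      5.312      3.354
  solve Keq expr → x = 1.457; check Q = 85.29
Then change container volume by factor 1.25 (V_new/V_old).
Step 2:
                   D          B          X          J
  init         2.459      1.175      4.249      2.683
  Δ          -0.2454     0.0818     0.2454     0.1636
  eq           2.214      1.257      4.495      2.847
  solve Keq expr → x = 0.0818; check Q = 85.29
Then remove 0.4567 M of B.
Step 3:
                   D          B          X          J
  init         2.214     0.8006      4.495      2.847
  Δ          -0.1543    0.05145     0.1543     0.1029
  eq           2.059      0.852      4.649       2.95
  solve Keq expr → x = 0.05145; check Q = 85.29

Direction: forward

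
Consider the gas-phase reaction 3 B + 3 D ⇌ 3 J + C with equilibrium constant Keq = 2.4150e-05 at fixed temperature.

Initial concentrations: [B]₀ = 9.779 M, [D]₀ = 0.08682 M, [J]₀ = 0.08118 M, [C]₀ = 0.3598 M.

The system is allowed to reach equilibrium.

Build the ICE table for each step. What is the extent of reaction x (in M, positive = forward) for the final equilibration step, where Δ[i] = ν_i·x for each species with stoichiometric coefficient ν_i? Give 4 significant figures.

Q₀ = 3.1453e-04 vs Keq = 2.4150e-05 ⇒ Q>K, reverse
Step 1:
                  B         D         J         C
  Initial     9.779   0.08682   0.08118    0.3598
  Change    0.03293   0.03293  -0.03293  -0.01098
  Equil       9.812    0.1198   0.04825    0.3488
  solve Keq expr → x = -0.01098; check Q = 2.4150e-05

x = -0.01098 M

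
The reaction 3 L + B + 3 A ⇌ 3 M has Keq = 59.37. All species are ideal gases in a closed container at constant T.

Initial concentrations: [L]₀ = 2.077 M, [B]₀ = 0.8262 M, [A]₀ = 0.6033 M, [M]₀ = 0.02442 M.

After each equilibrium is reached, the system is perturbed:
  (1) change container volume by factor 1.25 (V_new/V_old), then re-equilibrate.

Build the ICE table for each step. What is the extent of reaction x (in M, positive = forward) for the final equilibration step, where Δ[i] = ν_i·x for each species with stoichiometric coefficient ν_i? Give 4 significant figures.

Q₀ = 8.9586e-06 vs Keq = 59.37 ⇒ Q<K, forward
Step 1:
                   L          B          A          M
  Initial      2.077     0.8262     0.6033    0.02442
  Change     -0.5042    -0.1681    -0.5042     0.5042
  Equil        1.573     0.6581    0.09906     0.5287
  solve Keq expr → x = 0.1681; check Q = 59.37
Then change container volume by factor 1.25 (V_new/V_old).
Step 2:
                   L          B          A          M
  Initial      1.258     0.5265    0.07925     0.4229
  Change      0.0203   0.006767     0.0203    -0.0203
  Equil        1.279     0.5333    0.09955     0.4026
  solve Keq expr → x = -0.006767; check Q = 59.37

x = -0.006767 M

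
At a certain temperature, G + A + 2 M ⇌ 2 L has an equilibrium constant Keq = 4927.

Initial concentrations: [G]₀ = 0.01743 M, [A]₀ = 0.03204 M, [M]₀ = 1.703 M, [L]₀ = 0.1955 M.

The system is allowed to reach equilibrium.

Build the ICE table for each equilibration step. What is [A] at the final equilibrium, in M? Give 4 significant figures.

[A]_eq = 0.01487 M

Q₀ = 23.6 vs Keq = 4927 ⇒ Q<K, forward
Step 1:
                  G         A         M         L
  init      0.01743   0.03204     1.703    0.1955
  Δ        -0.01717  -0.01717  -0.03434   0.03434
  eq      2.5898e-04   0.01487     1.669    0.2298
  solve Keq expr → x = 0.01717; check Q = 4927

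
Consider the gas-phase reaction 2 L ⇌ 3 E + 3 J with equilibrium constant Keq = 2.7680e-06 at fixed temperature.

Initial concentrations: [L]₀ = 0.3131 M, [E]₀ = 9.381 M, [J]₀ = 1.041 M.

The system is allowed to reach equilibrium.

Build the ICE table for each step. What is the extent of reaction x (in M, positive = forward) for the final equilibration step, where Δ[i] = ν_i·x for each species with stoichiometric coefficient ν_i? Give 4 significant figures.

Q₀ = 9500 vs Keq = 2.7680e-06 ⇒ Q>K, reverse
Step 1:
                    L           E           J
  Initial      0.3131       9.381       1.041
  Change       0.6929      -1.039      -1.039
  Equil         1.006       8.342     0.00169
  solve Keq expr → x = -0.3464; check Q = 2.7680e-06

x = -0.3464 M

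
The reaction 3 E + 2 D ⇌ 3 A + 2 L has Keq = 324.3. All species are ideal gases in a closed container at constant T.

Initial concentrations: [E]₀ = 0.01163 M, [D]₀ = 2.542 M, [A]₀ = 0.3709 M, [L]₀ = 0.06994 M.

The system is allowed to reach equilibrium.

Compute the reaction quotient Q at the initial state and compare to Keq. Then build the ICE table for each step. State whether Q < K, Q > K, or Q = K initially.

Q₀ = 24.55 vs Keq = 324.3 ⇒ Q<K, forward
Step 1:
                   E          D          A          L
  init       0.01163      2.542     0.3709    0.06994
  Δ        -0.006417  -0.004278   0.006417   0.004278
  eq        0.005213      2.538     0.3773    0.07422
  solve Keq expr → x = 0.002139; check Q = 324.3

Q₀ = 24.55; Q < K (proceeds forward)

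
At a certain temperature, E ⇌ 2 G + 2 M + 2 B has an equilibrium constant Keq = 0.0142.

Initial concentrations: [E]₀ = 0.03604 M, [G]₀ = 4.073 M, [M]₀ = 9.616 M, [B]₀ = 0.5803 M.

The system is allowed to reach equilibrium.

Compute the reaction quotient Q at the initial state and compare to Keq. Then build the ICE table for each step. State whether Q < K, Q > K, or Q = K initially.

Q₀ = 1.4333e+04; Q > K (proceeds reverse)

Q₀ = 1.4333e+04 vs Keq = 0.0142 ⇒ Q>K, reverse
Step 1:
                  E         G         M         B
  I         0.03604     4.073     9.616    0.5803
  C          0.2891   -0.5781   -0.5781   -0.5781
  E          0.3251     3.495     9.038  0.002151
  solve Keq expr → x = -0.2891; check Q = 0.0142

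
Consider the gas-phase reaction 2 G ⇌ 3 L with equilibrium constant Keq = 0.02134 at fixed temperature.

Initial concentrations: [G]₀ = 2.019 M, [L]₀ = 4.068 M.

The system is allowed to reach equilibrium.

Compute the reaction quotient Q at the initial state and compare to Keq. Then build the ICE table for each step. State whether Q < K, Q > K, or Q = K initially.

Q₀ = 16.51 vs Keq = 0.02134 ⇒ Q>K, reverse
Step 1:
                    G           L
  I             2.019       4.068
  C             2.227      -3.341
  E             4.246      0.7273
  solve Keq expr → x = -1.114; check Q = 0.02134

Q₀ = 16.51; Q > K (proceeds reverse)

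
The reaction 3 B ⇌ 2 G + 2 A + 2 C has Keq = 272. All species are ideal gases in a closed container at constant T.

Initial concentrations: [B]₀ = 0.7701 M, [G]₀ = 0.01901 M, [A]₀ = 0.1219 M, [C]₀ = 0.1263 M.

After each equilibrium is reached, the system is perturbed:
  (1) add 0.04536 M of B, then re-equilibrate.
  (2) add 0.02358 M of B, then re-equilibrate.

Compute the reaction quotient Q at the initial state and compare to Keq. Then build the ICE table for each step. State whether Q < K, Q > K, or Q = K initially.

Q₀ = 1.8756e-07 vs Keq = 272 ⇒ Q<K, forward
Step 1:
                  B         G         A         C
  Initial    0.7701   0.01901    0.1219    0.1263
  Change    -0.7205    0.4803    0.4803    0.4803
  Equil     0.04964    0.4993    0.6022    0.6066
  solve Keq expr → x = 0.2402; check Q = 272
Then add 0.04536 M of B.
Step 2:
                  B         G         A         C
  Initial     0.095    0.4993    0.6022    0.6066
  Change    -0.0405     0.027     0.027     0.027
  Equil      0.0545    0.5263    0.6292    0.6336
  solve Keq expr → x = 0.0135; check Q = 272
Then add 0.02358 M of B.
Step 3:
                  B         G         A         C
  Initial   0.07808    0.5263    0.6292    0.6336
  Change   -0.02098   0.01398   0.01398   0.01398
  Equil      0.0571    0.5403    0.6432    0.6476
  solve Keq expr → x = 0.006992; check Q = 272

Q₀ = 1.8756e-07; Q < K (proceeds forward)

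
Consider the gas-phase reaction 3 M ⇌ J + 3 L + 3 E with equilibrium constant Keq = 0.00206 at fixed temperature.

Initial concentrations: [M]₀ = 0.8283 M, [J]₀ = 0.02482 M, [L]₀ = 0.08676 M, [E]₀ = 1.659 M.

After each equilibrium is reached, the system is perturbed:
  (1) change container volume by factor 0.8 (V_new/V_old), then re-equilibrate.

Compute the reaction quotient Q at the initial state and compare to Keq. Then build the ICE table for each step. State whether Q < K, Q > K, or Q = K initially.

Q₀ = 1.3024e-04 vs Keq = 0.00206 ⇒ Q<K, forward
Step 1:
                  M         J         L         E
  I          0.8283   0.02482   0.08676     1.659
  C        -0.06796   0.02265   0.06796   0.06796
  E          0.7603   0.04747    0.1547     1.727
  solve Keq expr → x = 0.02265; check Q = 0.00206
Then change container volume by factor 0.8 (V_new/V_old).
Step 2:
                  M         J         L         E
  I          0.9504   0.05934    0.1934     2.159
  C         0.03226  -0.01075  -0.03226  -0.03226
  E          0.9827   0.04859    0.1611     2.126
  solve Keq expr → x = -0.01075; check Q = 0.00206

Q₀ = 1.3024e-04; Q < K (proceeds forward)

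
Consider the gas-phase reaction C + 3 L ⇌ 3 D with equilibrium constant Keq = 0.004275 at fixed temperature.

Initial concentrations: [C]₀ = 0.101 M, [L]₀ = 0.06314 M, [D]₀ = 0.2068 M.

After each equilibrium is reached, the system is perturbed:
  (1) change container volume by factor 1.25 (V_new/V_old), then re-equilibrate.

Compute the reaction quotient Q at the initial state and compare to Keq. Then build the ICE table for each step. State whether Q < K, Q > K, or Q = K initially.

Q₀ = 347.9; Q > K (proceeds reverse)

Q₀ = 347.9 vs Keq = 0.004275 ⇒ Q>K, reverse
Step 1:
                    C           L           D
  init          0.101     0.06314      0.2068
  Δ           0.06161      0.1848     -0.1848
  eq           0.1626       0.248     0.02197
  solve Keq expr → x = -0.06161; check Q = 0.004275
Then change container volume by factor 1.25 (V_new/V_old).
Step 2:
                    C           L           D
  init         0.1301      0.1984     0.01757
  Δ        3.8304e-04    0.001149   -0.001149
  eq           0.1305      0.1995     0.01642
  solve Keq expr → x = -3.8304e-04; check Q = 0.004275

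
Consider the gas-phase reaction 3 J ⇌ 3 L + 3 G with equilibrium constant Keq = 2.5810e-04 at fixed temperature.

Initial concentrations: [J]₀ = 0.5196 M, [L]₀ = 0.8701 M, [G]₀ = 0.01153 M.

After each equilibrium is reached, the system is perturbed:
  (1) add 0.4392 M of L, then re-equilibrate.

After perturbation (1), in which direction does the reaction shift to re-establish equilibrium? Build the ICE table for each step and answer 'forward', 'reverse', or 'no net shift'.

Q₀ = 7.1976e-06 vs Keq = 2.5810e-04 ⇒ Q<K, forward
Step 1:
                  J         L         G
  I          0.5196    0.8701   0.01153
  C        -0.02379   0.02379   0.02379
  E          0.4958    0.8939   0.03532
  solve Keq expr → x = 0.007929; check Q = 2.5810e-04
Then add 0.4392 M of L.
Step 2:
                  J         L         G
  I          0.4958     1.333   0.03532
  C         0.01091  -0.01091  -0.01091
  E          0.5067     1.322    0.0244
  solve Keq expr → x = -0.003638; check Q = 2.5810e-04

Direction: reverse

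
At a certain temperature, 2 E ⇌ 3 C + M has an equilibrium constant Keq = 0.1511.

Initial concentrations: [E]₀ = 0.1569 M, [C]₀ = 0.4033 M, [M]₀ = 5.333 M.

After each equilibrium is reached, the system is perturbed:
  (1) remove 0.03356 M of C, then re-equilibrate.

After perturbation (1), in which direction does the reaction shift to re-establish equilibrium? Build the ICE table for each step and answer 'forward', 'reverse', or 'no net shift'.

Q₀ = 14.21 vs Keq = 0.1511 ⇒ Q>K, reverse
Step 1:
                   E          C          M
  I           0.1569     0.4033      5.333
  C           0.1716    -0.2574   -0.08579
  E           0.3285     0.1459      5.247
  solve Keq expr → x = -0.08579; check Q = 0.1511
Then remove 0.03356 M of C.
Step 2:
                   E          C          M
  I           0.3285     0.1124      5.247
  C         -0.01861    0.02791   0.009304
  E           0.3099     0.1403      5.257
  solve Keq expr → x = 0.009304; check Q = 0.1511

Direction: forward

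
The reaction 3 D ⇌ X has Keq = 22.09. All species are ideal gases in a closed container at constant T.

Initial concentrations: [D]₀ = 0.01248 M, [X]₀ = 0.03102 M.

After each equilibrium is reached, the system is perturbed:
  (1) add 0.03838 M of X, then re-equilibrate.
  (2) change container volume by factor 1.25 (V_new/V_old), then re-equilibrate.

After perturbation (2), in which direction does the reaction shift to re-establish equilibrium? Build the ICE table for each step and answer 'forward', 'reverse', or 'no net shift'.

Direction: reverse

Q₀ = 1.5959e+04 vs Keq = 22.09 ⇒ Q>K, reverse
Step 1:
                   D          X
  init       0.01248    0.03102
  Δ          0.06373   -0.02124
  eq         0.07621   0.009777
  solve Keq expr → x = -0.02124; check Q = 22.09
Then add 0.03838 M of X.
Step 2:
                   D          X
  init       0.07621    0.04816
  Δ          0.04013   -0.01338
  eq          0.1163    0.03478
  solve Keq expr → x = -0.01338; check Q = 22.09
Then change container volume by factor 1.25 (V_new/V_old).
Step 3:
                   D          X
  init       0.09307    0.02782
  Δ          0.01029  -0.003431
  eq          0.1034    0.02439
  solve Keq expr → x = -0.003431; check Q = 22.09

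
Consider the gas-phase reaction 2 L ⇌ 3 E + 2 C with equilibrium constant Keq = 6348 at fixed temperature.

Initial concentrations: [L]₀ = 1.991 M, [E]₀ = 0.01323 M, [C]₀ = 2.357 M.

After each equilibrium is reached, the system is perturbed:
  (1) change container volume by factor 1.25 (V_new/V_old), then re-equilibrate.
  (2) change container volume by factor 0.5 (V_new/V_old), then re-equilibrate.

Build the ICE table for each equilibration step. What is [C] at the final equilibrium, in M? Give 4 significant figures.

[C]_eq = 6.347 M

Q₀ = 3.2453e-06 vs Keq = 6348 ⇒ Q<K, forward
Step 1:
                    L           E           C
  init          1.991     0.01323       2.357
  Δ            -1.766       2.649       1.766
  eq           0.2248       2.662       4.123
  solve Keq expr → x = 0.8831; check Q = 6348
Then change container volume by factor 1.25 (V_new/V_old).
Step 2:
                    L           E           C
  init         0.1799        2.13       3.299
  Δ          -0.04344     0.06516     0.04344
  eq           0.1364       2.195       3.342
  solve Keq expr → x = 0.02172; check Q = 6348
Then change container volume by factor 0.5 (V_new/V_old).
Step 3:
                    L           E           C
  init         0.2728        4.39       6.684
  Δ            0.3371     -0.5056     -0.3371
  eq           0.6099       3.885       6.347
  solve Keq expr → x = -0.1685; check Q = 6348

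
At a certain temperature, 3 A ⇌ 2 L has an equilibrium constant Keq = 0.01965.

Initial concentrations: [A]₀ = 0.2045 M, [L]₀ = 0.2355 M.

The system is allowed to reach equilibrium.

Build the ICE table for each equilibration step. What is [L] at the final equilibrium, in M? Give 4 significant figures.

[L]_eq = 0.04755 M

Q₀ = 6.485 vs Keq = 0.01965 ⇒ Q>K, reverse
Step 1:
                   A          L
  Initial     0.2045     0.2355
  Change      0.2819    -0.1879
  Equil       0.4864    0.04755
  solve Keq expr → x = -0.09397; check Q = 0.01965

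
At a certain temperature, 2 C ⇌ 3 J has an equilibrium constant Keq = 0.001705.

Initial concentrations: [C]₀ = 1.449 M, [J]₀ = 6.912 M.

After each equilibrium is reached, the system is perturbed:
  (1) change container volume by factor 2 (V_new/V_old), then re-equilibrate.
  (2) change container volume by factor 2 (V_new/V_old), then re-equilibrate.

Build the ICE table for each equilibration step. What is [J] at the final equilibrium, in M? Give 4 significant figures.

[J]_eq = 0.1505 M

Q₀ = 157.3 vs Keq = 0.001705 ⇒ Q>K, reverse
Step 1:
                  C         J
  I           1.449     6.912
  C           4.351    -6.526
  E             5.8    0.3856
  solve Keq expr → x = -2.175; check Q = 0.001705
Then change container volume by factor 2 (V_new/V_old).
Step 2:
                  C         J
  I             2.9    0.1928
  C        -0.03221   0.04832
  E           2.868    0.2411
  solve Keq expr → x = 0.01611; check Q = 0.001705
Then change container volume by factor 2 (V_new/V_old).
Step 3:
                  C         J
  I           1.434    0.1206
  C        -0.01995   0.02993
  E           1.414    0.1505
  solve Keq expr → x = 0.009975; check Q = 0.001705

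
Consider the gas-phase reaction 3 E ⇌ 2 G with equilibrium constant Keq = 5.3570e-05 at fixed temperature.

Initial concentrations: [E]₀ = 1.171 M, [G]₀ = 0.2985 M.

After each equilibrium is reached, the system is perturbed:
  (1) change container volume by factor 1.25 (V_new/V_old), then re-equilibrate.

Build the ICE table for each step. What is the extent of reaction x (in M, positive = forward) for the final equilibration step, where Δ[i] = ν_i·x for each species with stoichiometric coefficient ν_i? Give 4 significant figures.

x = -6.1215e-04 M

Q₀ = 0.05549 vs Keq = 5.3570e-05 ⇒ Q>K, reverse
Step 1:
                    E           G
  init          1.171      0.2985
  Δ            0.4256     -0.2837
  eq            1.597     0.01477
  solve Keq expr → x = -0.1419; check Q = 5.3570e-05
Then change container volume by factor 1.25 (V_new/V_old).
Step 2:
                    E           G
  init          1.277     0.01181
  Δ          0.001836   -0.001224
  eq            1.279     0.01059
  solve Keq expr → x = -6.1215e-04; check Q = 5.3570e-05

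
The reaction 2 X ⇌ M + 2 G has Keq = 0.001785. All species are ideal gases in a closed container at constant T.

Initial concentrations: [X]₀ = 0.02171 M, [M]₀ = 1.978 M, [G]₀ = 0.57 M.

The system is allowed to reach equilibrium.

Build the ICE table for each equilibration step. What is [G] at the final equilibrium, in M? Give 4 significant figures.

[G]_eq = 0.01856 M

Q₀ = 1364 vs Keq = 0.001785 ⇒ Q>K, reverse
Step 1:
                  X         M         G
  init      0.02171     1.978      0.57
  Δ          0.5514   -0.2757   -0.5514
  eq         0.5732     1.702   0.01856
  solve Keq expr → x = -0.2757; check Q = 0.001785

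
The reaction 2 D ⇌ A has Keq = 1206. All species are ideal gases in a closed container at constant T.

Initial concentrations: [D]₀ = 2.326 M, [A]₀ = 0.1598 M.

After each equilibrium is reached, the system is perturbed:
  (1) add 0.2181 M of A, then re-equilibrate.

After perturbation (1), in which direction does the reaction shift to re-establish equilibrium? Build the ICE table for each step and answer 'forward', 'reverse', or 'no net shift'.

Q₀ = 0.02954 vs Keq = 1206 ⇒ Q<K, forward
Step 1:
                   D          A
  Initial      2.326     0.1598
  Change      -2.293      1.147
  Equil      0.03291      1.306
  solve Keq expr → x = 1.147; check Q = 1206
Then add 0.2181 M of A.
Step 2:
                   D          A
  Initial    0.03291      1.524
  Change    0.002626  -0.001313
  Equil      0.03554      1.523
  solve Keq expr → x = -0.001313; check Q = 1206

Direction: reverse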